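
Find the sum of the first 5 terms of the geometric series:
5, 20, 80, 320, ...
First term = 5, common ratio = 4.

Sₙ = a(1 - rⁿ) / (1 - r)
S_5 = 5(1 - 4^5) / (1 - 4)
S_5 = 5(1 - 1024) / (-3)
S_5 = 1705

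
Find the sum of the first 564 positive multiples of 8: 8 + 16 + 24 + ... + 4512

Factor out 8: = 8(1 + 2 + ... + 564) = 8 × n(n+1)/2
= 8 × 564×565/2
= 8 × 159330
= 1274640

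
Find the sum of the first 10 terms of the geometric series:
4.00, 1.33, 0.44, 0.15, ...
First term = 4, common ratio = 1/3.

Sₙ = a(1 - rⁿ) / (1 - r)
S_10 = 4(1 - (1/3)^10) / (1 - (1/3))
S_10 = 4(1 - (1/59049)) / (2/3)
S_10 = 118096/19683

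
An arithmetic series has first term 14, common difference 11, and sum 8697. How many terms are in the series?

Using S = n/2 × [2a + (n-1)d]
8697 = n/2 × [2(14) + (n-1)(11)]
8697 = n/2 × [28 + 11n - 11]
17394 = n × [17 + 11n]
11n² + (17)n - 17394 = 0
Discriminant: Δ = (17)² - 4(11)(-17394) = 289 + 765336 = 765625
√Δ = 875
n = [-(17) + √Δ] / (2·11) = (-17 + 875) / 22 = 858 / 22 = 39
(The negative root is discarded since n must be a positive integer.)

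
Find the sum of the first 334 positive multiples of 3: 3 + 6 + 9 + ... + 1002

Factor out 3: = 3(1 + 2 + ... + 334) = 3 × n(n+1)/2
= 3 × 334×335/2
= 3 × 55945
= 167835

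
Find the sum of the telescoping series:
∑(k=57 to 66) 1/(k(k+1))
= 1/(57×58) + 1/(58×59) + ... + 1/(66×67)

Partial fractions: 1/(k(k+1)) = 1/k - 1/(k+1)
The series telescopes:
= (1/57 - 1/58) + (1/58 - 1/59) + ... + (1/66 - 1/67)
= 1/57 - 1/67
= 10/3819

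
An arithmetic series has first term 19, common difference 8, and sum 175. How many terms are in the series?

Using S = n/2 × [2a + (n-1)d]
175 = n/2 × [2(19) + (n-1)(8)]
175 = n/2 × [38 + 8n - 8]
350 = n × [30 + 8n]
8n² + (30)n - 350 = 0
Discriminant: Δ = (30)² - 4(8)(-350) = 900 + 11200 = 12100
√Δ = 110
n = [-(30) + √Δ] / (2·8) = (-30 + 110) / 16 = 80 / 16 = 5
(The negative root is discarded since n must be a positive integer.)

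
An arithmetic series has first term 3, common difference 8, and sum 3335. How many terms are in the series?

Using S = n/2 × [2a + (n-1)d]
3335 = n/2 × [2(3) + (n-1)(8)]
3335 = n/2 × [6 + 8n - 8]
6670 = n × [-2 + 8n]
8n² + (-2)n - 6670 = 0
Discriminant: Δ = (-2)² - 4(8)(-6670) = 4 + 213440 = 213444
√Δ = 462
n = [-(-2) + √Δ] / (2·8) = (2 + 462) / 16 = 464 / 16 = 29
(The negative root is discarded since n must be a positive integer.)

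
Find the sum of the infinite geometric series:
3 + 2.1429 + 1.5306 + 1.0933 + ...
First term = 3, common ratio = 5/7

For |r| < 1, S = a / (1 - r)
S = 3 / (1 - (5/7))
S = 3 / (2/7)
S = 21/2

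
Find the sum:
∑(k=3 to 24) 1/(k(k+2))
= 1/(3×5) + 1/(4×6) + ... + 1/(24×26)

Partial fractions: 1/(k(k+2)) = (1/2)[1/k - 1/(k+2)]
Telescoping leaves the first two and last two terms:
= (1/2)[1/3 + 1/4 - 1/25 - 1/26]
= 1969/7800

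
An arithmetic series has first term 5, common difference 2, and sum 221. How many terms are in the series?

Using S = n/2 × [2a + (n-1)d]
221 = n/2 × [2(5) + (n-1)(2)]
221 = n/2 × [10 + 2n - 2]
442 = n × [8 + 2n]
2n² + (8)n - 442 = 0
Discriminant: Δ = (8)² - 4(2)(-442) = 64 + 3536 = 3600
√Δ = 60
n = [-(8) + √Δ] / (2·2) = (-8 + 60) / 4 = 52 / 4 = 13
(The negative root is discarded since n must be a positive integer.)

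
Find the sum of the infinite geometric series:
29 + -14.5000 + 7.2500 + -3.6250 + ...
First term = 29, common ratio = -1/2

For |r| < 1, S = a / (1 - r)
S = 29 / (1 - (-1/2))
S = 29 / (3/2)
S = 58/3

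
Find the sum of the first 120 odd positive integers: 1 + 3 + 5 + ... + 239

Sum of first n odd numbers = n²
= 120²
= 14400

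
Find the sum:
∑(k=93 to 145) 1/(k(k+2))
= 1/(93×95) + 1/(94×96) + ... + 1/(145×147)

Partial fractions: 1/(k(k+2)) = (1/2)[1/k - 1/(k+2)]
Telescoping leaves the first two and last two terms:
= (1/2)[1/93 + 1/94 - 1/146 - 1/147]
= 40333/10423378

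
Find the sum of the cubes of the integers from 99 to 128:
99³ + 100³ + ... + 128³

Use ∑_{k=1}^{n} k³ = [n(n+1)/2]², then subtract the first 98 terms.
∑_{k=1}^{128} k³ = [128×129/2]² = 8256² = 68161536
∑_{k=1}^{98} k³ = [98×99/2]² = 4851² = 23532201
∑_{k=99}^{128} k³ = 68161536 - 23532201 = 44629335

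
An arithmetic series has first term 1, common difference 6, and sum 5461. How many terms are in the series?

Using S = n/2 × [2a + (n-1)d]
5461 = n/2 × [2(1) + (n-1)(6)]
5461 = n/2 × [2 + 6n - 6]
10922 = n × [-4 + 6n]
6n² + (-4)n - 10922 = 0
Discriminant: Δ = (-4)² - 4(6)(-10922) = 16 + 262128 = 262144
√Δ = 512
n = [-(-4) + √Δ] / (2·6) = (4 + 512) / 12 = 516 / 12 = 43
(The negative root is discarded since n must be a positive integer.)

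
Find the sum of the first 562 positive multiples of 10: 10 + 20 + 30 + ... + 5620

Factor out 10: = 10(1 + 2 + ... + 562) = 10 × n(n+1)/2
= 10 × 562×563/2
= 10 × 158203
= 1582030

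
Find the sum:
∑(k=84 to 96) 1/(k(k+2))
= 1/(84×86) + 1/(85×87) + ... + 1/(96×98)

Partial fractions: 1/(k(k+2)) = (1/2)[1/k - 1/(k+2)]
Telescoping leaves the first two and last two terms:
= (1/2)[1/84 + 1/85 - 1/97 - 1/98]
= 15301/9696120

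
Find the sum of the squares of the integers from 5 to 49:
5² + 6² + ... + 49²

Use ∑_{k=1}^{n} k² = n(n+1)(2n+1)/6, then subtract the first 4 terms.
∑_{k=1}^{49} k² = 49×50×99/6 = 40425
∑_{k=1}^{4} k² = 4×5×9/6 = 30
∑_{k=5}^{49} k² = 40425 - 30 = 40395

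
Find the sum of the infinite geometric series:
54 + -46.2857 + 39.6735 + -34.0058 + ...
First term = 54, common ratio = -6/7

For |r| < 1, S = a / (1 - r)
S = 54 / (1 - (-6/7))
S = 54 / (13/7)
S = 378/13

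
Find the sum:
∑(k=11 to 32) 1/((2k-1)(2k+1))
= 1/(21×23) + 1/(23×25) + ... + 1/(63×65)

Partial fractions: 1/((2k-1)(2k+1)) = (1/2)[1/(2k-1) - 1/(2k+1)]
The series telescopes:
= (1/2)[1/21 - 1/65]
= 22/1365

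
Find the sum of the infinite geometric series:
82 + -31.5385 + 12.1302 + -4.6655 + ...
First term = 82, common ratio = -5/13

For |r| < 1, S = a / (1 - r)
S = 82 / (1 - (-5/13))
S = 82 / (18/13)
S = 533/9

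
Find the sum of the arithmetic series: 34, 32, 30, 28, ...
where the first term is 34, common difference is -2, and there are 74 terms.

Sₙ = n/2 × (first + last)
Last term = a + (n-1)d = 34 + (74-1)×(-2) = -112
S_74 = 74/2 × (34 + (-112))
S_74 = 74/2 × (-78) = -2886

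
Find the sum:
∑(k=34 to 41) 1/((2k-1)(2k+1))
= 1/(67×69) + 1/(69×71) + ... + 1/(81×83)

Partial fractions: 1/((2k-1)(2k+1)) = (1/2)[1/(2k-1) - 1/(2k+1)]
The series telescopes:
= (1/2)[1/67 - 1/83]
= 8/5561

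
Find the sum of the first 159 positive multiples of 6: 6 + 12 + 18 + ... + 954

Factor out 6: = 6(1 + 2 + ... + 159) = 6 × n(n+1)/2
= 6 × 159×160/2
= 6 × 12720
= 76320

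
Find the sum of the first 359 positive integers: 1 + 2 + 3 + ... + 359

Formula: ∑k = n(n+1)/2
= 359×360/2
= 129240/2
= 64620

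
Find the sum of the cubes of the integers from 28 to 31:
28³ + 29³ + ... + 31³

Use ∑_{k=1}^{n} k³ = [n(n+1)/2]², then subtract the first 27 terms.
∑_{k=1}^{31} k³ = [31×32/2]² = 496² = 246016
∑_{k=1}^{27} k³ = [27×28/2]² = 378² = 142884
∑_{k=28}^{31} k³ = 246016 - 142884 = 103132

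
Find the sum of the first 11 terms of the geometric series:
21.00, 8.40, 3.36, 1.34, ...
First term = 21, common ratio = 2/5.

Sₙ = a(1 - rⁿ) / (1 - r)
S_11 = 21(1 - (2/5)^11) / (1 - (2/5))
S_11 = 21(1 - (2048/48828125)) / (3/5)
S_11 = 341782539/9765625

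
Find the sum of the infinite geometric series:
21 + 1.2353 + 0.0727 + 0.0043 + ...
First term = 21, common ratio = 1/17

For |r| < 1, S = a / (1 - r)
S = 21 / (1 - (1/17))
S = 21 / (16/17)
S = 357/16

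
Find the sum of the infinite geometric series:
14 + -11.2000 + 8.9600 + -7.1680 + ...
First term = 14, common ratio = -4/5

For |r| < 1, S = a / (1 - r)
S = 14 / (1 - (-4/5))
S = 14 / (9/5)
S = 70/9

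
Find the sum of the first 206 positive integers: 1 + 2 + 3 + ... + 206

Formula: ∑k = n(n+1)/2
= 206×207/2
= 42642/2
= 21321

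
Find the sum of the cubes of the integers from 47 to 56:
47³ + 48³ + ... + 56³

Use ∑_{k=1}^{n} k³ = [n(n+1)/2]², then subtract the first 46 terms.
∑_{k=1}^{56} k³ = [56×57/2]² = 1596² = 2547216
∑_{k=1}^{46} k³ = [46×47/2]² = 1081² = 1168561
∑_{k=47}^{56} k³ = 2547216 - 1168561 = 1378655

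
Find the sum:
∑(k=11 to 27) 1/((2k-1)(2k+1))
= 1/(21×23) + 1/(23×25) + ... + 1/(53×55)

Partial fractions: 1/((2k-1)(2k+1)) = (1/2)[1/(2k-1) - 1/(2k+1)]
The series telescopes:
= (1/2)[1/21 - 1/55]
= 17/1155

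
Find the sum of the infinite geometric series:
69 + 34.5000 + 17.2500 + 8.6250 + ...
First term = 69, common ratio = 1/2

For |r| < 1, S = a / (1 - r)
S = 69 / (1 - (1/2))
S = 69 / (1/2)
S = 138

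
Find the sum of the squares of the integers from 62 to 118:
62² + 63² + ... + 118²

Use ∑_{k=1}^{n} k² = n(n+1)(2n+1)/6, then subtract the first 61 terms.
∑_{k=1}^{118} k² = 118×119×237/6 = 554659
∑_{k=1}^{61} k² = 61×62×123/6 = 77531
∑_{k=62}^{118} k² = 554659 - 77531 = 477128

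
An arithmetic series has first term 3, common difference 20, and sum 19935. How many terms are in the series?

Using S = n/2 × [2a + (n-1)d]
19935 = n/2 × [2(3) + (n-1)(20)]
19935 = n/2 × [6 + 20n - 20]
39870 = n × [-14 + 20n]
20n² + (-14)n - 39870 = 0
Discriminant: Δ = (-14)² - 4(20)(-39870) = 196 + 3189600 = 3189796
√Δ = 1786
n = [-(-14) + √Δ] / (2·20) = (14 + 1786) / 40 = 1800 / 40 = 45
(The negative root is discarded since n must be a positive integer.)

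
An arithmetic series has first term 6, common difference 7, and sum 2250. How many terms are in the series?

Using S = n/2 × [2a + (n-1)d]
2250 = n/2 × [2(6) + (n-1)(7)]
2250 = n/2 × [12 + 7n - 7]
4500 = n × [5 + 7n]
7n² + (5)n - 4500 = 0
Discriminant: Δ = (5)² - 4(7)(-4500) = 25 + 126000 = 126025
√Δ = 355
n = [-(5) + √Δ] / (2·7) = (-5 + 355) / 14 = 350 / 14 = 25
(The negative root is discarded since n must be a positive integer.)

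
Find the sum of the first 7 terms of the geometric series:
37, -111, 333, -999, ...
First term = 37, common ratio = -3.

Sₙ = a(1 - rⁿ) / (1 - r)
S_7 = 37(1 - (-3)^7) / (1 - (-3))
S_7 = 37(1 - (-2187)) / (4)
S_7 = 20239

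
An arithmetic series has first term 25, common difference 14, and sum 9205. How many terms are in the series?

Using S = n/2 × [2a + (n-1)d]
9205 = n/2 × [2(25) + (n-1)(14)]
9205 = n/2 × [50 + 14n - 14]
18410 = n × [36 + 14n]
14n² + (36)n - 18410 = 0
Discriminant: Δ = (36)² - 4(14)(-18410) = 1296 + 1030960 = 1032256
√Δ = 1016
n = [-(36) + √Δ] / (2·14) = (-36 + 1016) / 28 = 980 / 28 = 35
(The negative root is discarded since n must be a positive integer.)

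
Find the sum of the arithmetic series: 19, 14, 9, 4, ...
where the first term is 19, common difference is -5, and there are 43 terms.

Sₙ = n/2 × (first + last)
Last term = a + (n-1)d = 19 + (43-1)×(-5) = -191
S_43 = 43/2 × (19 + (-191))
S_43 = 43/2 × (-172) = -3698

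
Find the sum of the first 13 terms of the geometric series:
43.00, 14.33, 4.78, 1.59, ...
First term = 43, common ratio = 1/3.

Sₙ = a(1 - rⁿ) / (1 - r)
S_13 = 43(1 - (1/3)^13) / (1 - (1/3))
S_13 = 43(1 - (1/1594323)) / (2/3)
S_13 = 34277923/531441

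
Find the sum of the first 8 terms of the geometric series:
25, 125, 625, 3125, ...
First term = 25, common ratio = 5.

Sₙ = a(1 - rⁿ) / (1 - r)
S_8 = 25(1 - 5^8) / (1 - 5)
S_8 = 25(1 - 390625) / (-4)
S_8 = 2441400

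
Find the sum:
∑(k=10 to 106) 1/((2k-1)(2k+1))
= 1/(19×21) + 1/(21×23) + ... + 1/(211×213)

Partial fractions: 1/((2k-1)(2k+1)) = (1/2)[1/(2k-1) - 1/(2k+1)]
The series telescopes:
= (1/2)[1/19 - 1/213]
= 97/4047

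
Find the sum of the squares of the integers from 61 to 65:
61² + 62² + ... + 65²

Use ∑_{k=1}^{n} k² = n(n+1)(2n+1)/6, then subtract the first 60 terms.
∑_{k=1}^{65} k² = 65×66×131/6 = 93665
∑_{k=1}^{60} k² = 60×61×121/6 = 73810
∑_{k=61}^{65} k² = 93665 - 73810 = 19855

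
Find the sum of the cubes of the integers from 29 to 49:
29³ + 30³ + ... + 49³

Use ∑_{k=1}^{n} k³ = [n(n+1)/2]², then subtract the first 28 terms.
∑_{k=1}^{49} k³ = [49×50/2]² = 1225² = 1500625
∑_{k=1}^{28} k³ = [28×29/2]² = 406² = 164836
∑_{k=29}^{49} k³ = 1500625 - 164836 = 1335789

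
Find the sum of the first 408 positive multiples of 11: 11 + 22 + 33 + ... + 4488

Factor out 11: = 11(1 + 2 + ... + 408) = 11 × n(n+1)/2
= 11 × 408×409/2
= 11 × 83436
= 917796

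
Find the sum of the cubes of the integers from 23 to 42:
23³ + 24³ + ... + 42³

Use ∑_{k=1}^{n} k³ = [n(n+1)/2]², then subtract the first 22 terms.
∑_{k=1}^{42} k³ = [42×43/2]² = 903² = 815409
∑_{k=1}^{22} k³ = [22×23/2]² = 253² = 64009
∑_{k=23}^{42} k³ = 815409 - 64009 = 751400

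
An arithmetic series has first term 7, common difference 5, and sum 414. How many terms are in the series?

Using S = n/2 × [2a + (n-1)d]
414 = n/2 × [2(7) + (n-1)(5)]
414 = n/2 × [14 + 5n - 5]
828 = n × [9 + 5n]
5n² + (9)n - 828 = 0
Discriminant: Δ = (9)² - 4(5)(-828) = 81 + 16560 = 16641
√Δ = 129
n = [-(9) + √Δ] / (2·5) = (-9 + 129) / 10 = 120 / 10 = 12
(The negative root is discarded since n must be a positive integer.)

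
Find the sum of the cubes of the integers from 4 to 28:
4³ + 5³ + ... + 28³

Use ∑_{k=1}^{n} k³ = [n(n+1)/2]², then subtract the first 3 terms.
∑_{k=1}^{28} k³ = [28×29/2]² = 406² = 164836
∑_{k=1}^{3} k³ = [3×4/2]² = 6² = 36
∑_{k=4}^{28} k³ = 164836 - 36 = 164800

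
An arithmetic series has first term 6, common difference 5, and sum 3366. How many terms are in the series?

Using S = n/2 × [2a + (n-1)d]
3366 = n/2 × [2(6) + (n-1)(5)]
3366 = n/2 × [12 + 5n - 5]
6732 = n × [7 + 5n]
5n² + (7)n - 6732 = 0
Discriminant: Δ = (7)² - 4(5)(-6732) = 49 + 134640 = 134689
√Δ = 367
n = [-(7) + √Δ] / (2·5) = (-7 + 367) / 10 = 360 / 10 = 36
(The negative root is discarded since n must be a positive integer.)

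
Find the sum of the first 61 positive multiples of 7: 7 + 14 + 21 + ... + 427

Factor out 7: = 7(1 + 2 + ... + 61) = 7 × n(n+1)/2
= 7 × 61×62/2
= 7 × 1891
= 13237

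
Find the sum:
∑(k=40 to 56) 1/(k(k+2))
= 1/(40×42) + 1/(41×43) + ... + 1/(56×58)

Partial fractions: 1/(k(k+2)) = (1/2)[1/k - 1/(k+2)]
Telescoping leaves the first two and last two terms:
= (1/2)[1/40 + 1/41 - 1/57 - 1/58]
= 39593/5421840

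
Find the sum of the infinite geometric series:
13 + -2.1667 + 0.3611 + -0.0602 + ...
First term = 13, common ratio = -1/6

For |r| < 1, S = a / (1 - r)
S = 13 / (1 - (-1/6))
S = 13 / (7/6)
S = 78/7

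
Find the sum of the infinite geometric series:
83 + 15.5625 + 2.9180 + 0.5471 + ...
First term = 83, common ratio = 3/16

For |r| < 1, S = a / (1 - r)
S = 83 / (1 - (3/16))
S = 83 / (13/16)
S = 1328/13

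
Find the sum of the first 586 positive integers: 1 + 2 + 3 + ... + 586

Formula: ∑k = n(n+1)/2
= 586×587/2
= 343982/2
= 171991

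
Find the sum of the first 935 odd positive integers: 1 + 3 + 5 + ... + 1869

Sum of first n odd numbers = n²
= 935²
= 874225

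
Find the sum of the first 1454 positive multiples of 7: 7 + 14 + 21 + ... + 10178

Factor out 7: = 7(1 + 2 + ... + 1454) = 7 × n(n+1)/2
= 7 × 1454×1455/2
= 7 × 1057785
= 7404495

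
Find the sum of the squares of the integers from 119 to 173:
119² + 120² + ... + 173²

Use ∑_{k=1}^{n} k² = n(n+1)(2n+1)/6, then subtract the first 118 terms.
∑_{k=1}^{173} k² = 173×174×347/6 = 1740899
∑_{k=1}^{118} k² = 118×119×237/6 = 554659
∑_{k=119}^{173} k² = 1740899 - 554659 = 1186240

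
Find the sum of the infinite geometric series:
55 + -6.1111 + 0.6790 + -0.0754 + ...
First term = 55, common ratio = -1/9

For |r| < 1, S = a / (1 - r)
S = 55 / (1 - (-1/9))
S = 55 / (10/9)
S = 99/2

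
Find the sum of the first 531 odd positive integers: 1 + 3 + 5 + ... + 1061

Sum of first n odd numbers = n²
= 531²
= 281961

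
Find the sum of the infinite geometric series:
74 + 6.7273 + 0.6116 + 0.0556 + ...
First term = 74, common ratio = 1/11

For |r| < 1, S = a / (1 - r)
S = 74 / (1 - (1/11))
S = 74 / (10/11)
S = 407/5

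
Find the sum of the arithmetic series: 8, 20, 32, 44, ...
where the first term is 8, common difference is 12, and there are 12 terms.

Sₙ = n/2 × (first + last)
Last term = a + (n-1)d = 8 + (12-1)×12 = 140
S_12 = 12/2 × (8 + 140)
S_12 = 12/2 × 148 = 888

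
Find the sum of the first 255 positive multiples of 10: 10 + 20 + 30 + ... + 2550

Factor out 10: = 10(1 + 2 + ... + 255) = 10 × n(n+1)/2
= 10 × 255×256/2
= 10 × 32640
= 326400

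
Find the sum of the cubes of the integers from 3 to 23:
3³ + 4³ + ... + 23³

Use ∑_{k=1}^{n} k³ = [n(n+1)/2]², then subtract the first 2 terms.
∑_{k=1}^{23} k³ = [23×24/2]² = 276² = 76176
∑_{k=1}^{2} k³ = [2×3/2]² = 3² = 9
∑_{k=3}^{23} k³ = 76176 - 9 = 76167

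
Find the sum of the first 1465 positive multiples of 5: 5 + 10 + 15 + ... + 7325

Factor out 5: = 5(1 + 2 + ... + 1465) = 5 × n(n+1)/2
= 5 × 1465×1466/2
= 5 × 1073845
= 5369225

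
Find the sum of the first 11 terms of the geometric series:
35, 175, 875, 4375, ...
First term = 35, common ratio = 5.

Sₙ = a(1 - rⁿ) / (1 - r)
S_11 = 35(1 - 5^11) / (1 - 5)
S_11 = 35(1 - 48828125) / (-4)
S_11 = 427246085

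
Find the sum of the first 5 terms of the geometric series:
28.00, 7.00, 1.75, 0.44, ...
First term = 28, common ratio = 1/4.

Sₙ = a(1 - rⁿ) / (1 - r)
S_5 = 28(1 - (1/4)^5) / (1 - (1/4))
S_5 = 28(1 - (1/1024)) / (3/4)
S_5 = 2387/64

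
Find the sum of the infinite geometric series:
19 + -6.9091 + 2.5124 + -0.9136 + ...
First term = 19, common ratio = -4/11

For |r| < 1, S = a / (1 - r)
S = 19 / (1 - (-4/11))
S = 19 / (15/11)
S = 209/15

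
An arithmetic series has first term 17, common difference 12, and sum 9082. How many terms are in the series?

Using S = n/2 × [2a + (n-1)d]
9082 = n/2 × [2(17) + (n-1)(12)]
9082 = n/2 × [34 + 12n - 12]
18164 = n × [22 + 12n]
12n² + (22)n - 18164 = 0
Discriminant: Δ = (22)² - 4(12)(-18164) = 484 + 871872 = 872356
√Δ = 934
n = [-(22) + √Δ] / (2·12) = (-22 + 934) / 24 = 912 / 24 = 38
(The negative root is discarded since n must be a positive integer.)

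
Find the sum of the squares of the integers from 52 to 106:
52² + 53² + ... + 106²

Use ∑_{k=1}^{n} k² = n(n+1)(2n+1)/6, then subtract the first 51 terms.
∑_{k=1}^{106} k² = 106×107×213/6 = 402641
∑_{k=1}^{51} k² = 51×52×103/6 = 45526
∑_{k=52}^{106} k² = 402641 - 45526 = 357115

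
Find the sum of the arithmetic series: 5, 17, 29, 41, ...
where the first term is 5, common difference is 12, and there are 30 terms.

Sₙ = n/2 × (first + last)
Last term = a + (n-1)d = 5 + (30-1)×12 = 353
S_30 = 30/2 × (5 + 353)
S_30 = 30/2 × 358 = 5370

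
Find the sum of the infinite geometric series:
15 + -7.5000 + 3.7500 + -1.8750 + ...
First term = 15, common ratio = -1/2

For |r| < 1, S = a / (1 - r)
S = 15 / (1 - (-1/2))
S = 15 / (3/2)
S = 10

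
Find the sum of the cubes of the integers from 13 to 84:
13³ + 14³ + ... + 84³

Use ∑_{k=1}^{n} k³ = [n(n+1)/2]², then subtract the first 12 terms.
∑_{k=1}^{84} k³ = [84×85/2]² = 3570² = 12744900
∑_{k=1}^{12} k³ = [12×13/2]² = 78² = 6084
∑_{k=13}^{84} k³ = 12744900 - 6084 = 12738816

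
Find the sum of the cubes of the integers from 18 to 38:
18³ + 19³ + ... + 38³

Use ∑_{k=1}^{n} k³ = [n(n+1)/2]², then subtract the first 17 terms.
∑_{k=1}^{38} k³ = [38×39/2]² = 741² = 549081
∑_{k=1}^{17} k³ = [17×18/2]² = 153² = 23409
∑_{k=18}^{38} k³ = 549081 - 23409 = 525672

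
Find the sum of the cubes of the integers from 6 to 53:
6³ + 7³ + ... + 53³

Use ∑_{k=1}^{n} k³ = [n(n+1)/2]², then subtract the first 5 terms.
∑_{k=1}^{53} k³ = [53×54/2]² = 1431² = 2047761
∑_{k=1}^{5} k³ = [5×6/2]² = 15² = 225
∑_{k=6}^{53} k³ = 2047761 - 225 = 2047536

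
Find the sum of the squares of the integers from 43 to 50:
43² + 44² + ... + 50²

Use ∑_{k=1}^{n} k² = n(n+1)(2n+1)/6, then subtract the first 42 terms.
∑_{k=1}^{50} k² = 50×51×101/6 = 42925
∑_{k=1}^{42} k² = 42×43×85/6 = 25585
∑_{k=43}^{50} k² = 42925 - 25585 = 17340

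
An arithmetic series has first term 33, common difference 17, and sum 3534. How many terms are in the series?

Using S = n/2 × [2a + (n-1)d]
3534 = n/2 × [2(33) + (n-1)(17)]
3534 = n/2 × [66 + 17n - 17]
7068 = n × [49 + 17n]
17n² + (49)n - 7068 = 0
Discriminant: Δ = (49)² - 4(17)(-7068) = 2401 + 480624 = 483025
√Δ = 695
n = [-(49) + √Δ] / (2·17) = (-49 + 695) / 34 = 646 / 34 = 19
(The negative root is discarded since n must be a positive integer.)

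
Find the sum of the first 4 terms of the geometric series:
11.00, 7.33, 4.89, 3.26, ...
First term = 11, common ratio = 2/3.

Sₙ = a(1 - rⁿ) / (1 - r)
S_4 = 11(1 - (2/3)^4) / (1 - (2/3))
S_4 = 11(1 - (16/81)) / (1/3)
S_4 = 715/27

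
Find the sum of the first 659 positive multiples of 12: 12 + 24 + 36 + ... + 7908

Factor out 12: = 12(1 + 2 + ... + 659) = 12 × n(n+1)/2
= 12 × 659×660/2
= 12 × 217470
= 2609640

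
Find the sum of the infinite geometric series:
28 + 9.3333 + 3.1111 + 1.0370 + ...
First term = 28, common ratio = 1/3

For |r| < 1, S = a / (1 - r)
S = 28 / (1 - (1/3))
S = 28 / (2/3)
S = 42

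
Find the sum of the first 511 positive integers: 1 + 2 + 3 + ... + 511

Formula: ∑k = n(n+1)/2
= 511×512/2
= 261632/2
= 130816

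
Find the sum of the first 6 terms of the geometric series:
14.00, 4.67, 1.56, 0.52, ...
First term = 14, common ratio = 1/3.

Sₙ = a(1 - rⁿ) / (1 - r)
S_6 = 14(1 - (1/3)^6) / (1 - (1/3))
S_6 = 14(1 - (1/729)) / (2/3)
S_6 = 5096/243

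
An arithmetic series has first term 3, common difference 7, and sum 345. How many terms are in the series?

Using S = n/2 × [2a + (n-1)d]
345 = n/2 × [2(3) + (n-1)(7)]
345 = n/2 × [6 + 7n - 7]
690 = n × [-1 + 7n]
7n² + (-1)n - 690 = 0
Discriminant: Δ = (-1)² - 4(7)(-690) = 1 + 19320 = 19321
√Δ = 139
n = [-(-1) + √Δ] / (2·7) = (1 + 139) / 14 = 140 / 14 = 10
(The negative root is discarded since n must be a positive integer.)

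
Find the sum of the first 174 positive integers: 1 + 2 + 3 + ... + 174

Formula: ∑k = n(n+1)/2
= 174×175/2
= 30450/2
= 15225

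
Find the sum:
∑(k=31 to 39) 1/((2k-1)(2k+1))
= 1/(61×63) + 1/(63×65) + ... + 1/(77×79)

Partial fractions: 1/((2k-1)(2k+1)) = (1/2)[1/(2k-1) - 1/(2k+1)]
The series telescopes:
= (1/2)[1/61 - 1/79]
= 9/4819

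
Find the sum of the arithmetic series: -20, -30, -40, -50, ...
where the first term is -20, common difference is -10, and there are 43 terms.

Sₙ = n/2 × (first + last)
Last term = a + (n-1)d = -20 + (43-1)×(-10) = -440
S_43 = 43/2 × (-20 + (-440))
S_43 = 43/2 × (-460) = -9890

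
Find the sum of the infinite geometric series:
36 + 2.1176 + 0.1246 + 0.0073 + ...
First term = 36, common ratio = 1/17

For |r| < 1, S = a / (1 - r)
S = 36 / (1 - (1/17))
S = 36 / (16/17)
S = 153/4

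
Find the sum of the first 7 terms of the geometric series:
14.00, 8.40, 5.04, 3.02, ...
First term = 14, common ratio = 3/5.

Sₙ = a(1 - rⁿ) / (1 - r)
S_7 = 14(1 - (3/5)^7) / (1 - (3/5))
S_7 = 14(1 - (2187/78125)) / (2/5)
S_7 = 531566/15625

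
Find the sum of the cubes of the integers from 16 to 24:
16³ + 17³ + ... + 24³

Use ∑_{k=1}^{n} k³ = [n(n+1)/2]², then subtract the first 15 terms.
∑_{k=1}^{24} k³ = [24×25/2]² = 300² = 90000
∑_{k=1}^{15} k³ = [15×16/2]² = 120² = 14400
∑_{k=16}^{24} k³ = 90000 - 14400 = 75600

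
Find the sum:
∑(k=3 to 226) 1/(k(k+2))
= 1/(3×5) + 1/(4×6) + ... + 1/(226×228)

Partial fractions: 1/(k(k+2)) = (1/2)[1/k - 1/(k+2)]
Telescoping leaves the first two and last two terms:
= (1/2)[1/3 + 1/4 - 1/227 - 1/228]
= 1239/4313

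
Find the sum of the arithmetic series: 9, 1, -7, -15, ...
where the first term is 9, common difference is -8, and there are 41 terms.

Sₙ = n/2 × (first + last)
Last term = a + (n-1)d = 9 + (41-1)×(-8) = -311
S_41 = 41/2 × (9 + (-311))
S_41 = 41/2 × (-302) = -6191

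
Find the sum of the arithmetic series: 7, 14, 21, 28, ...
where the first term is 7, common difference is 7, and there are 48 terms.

Sₙ = n/2 × (first + last)
Last term = a + (n-1)d = 7 + (48-1)×7 = 336
S_48 = 48/2 × (7 + 336)
S_48 = 48/2 × 343 = 8232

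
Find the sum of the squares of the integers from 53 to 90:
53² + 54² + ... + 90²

Use ∑_{k=1}^{n} k² = n(n+1)(2n+1)/6, then subtract the first 52 terms.
∑_{k=1}^{90} k² = 90×91×181/6 = 247065
∑_{k=1}^{52} k² = 52×53×105/6 = 48230
∑_{k=53}^{90} k² = 247065 - 48230 = 198835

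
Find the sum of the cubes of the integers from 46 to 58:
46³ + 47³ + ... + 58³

Use ∑_{k=1}^{n} k³ = [n(n+1)/2]², then subtract the first 45 terms.
∑_{k=1}^{58} k³ = [58×59/2]² = 1711² = 2927521
∑_{k=1}^{45} k³ = [45×46/2]² = 1035² = 1071225
∑_{k=46}^{58} k³ = 2927521 - 1071225 = 1856296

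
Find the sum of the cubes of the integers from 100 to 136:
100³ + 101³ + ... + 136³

Use ∑_{k=1}^{n} k³ = [n(n+1)/2]², then subtract the first 99 terms.
∑_{k=1}^{136} k³ = [136×137/2]² = 9316² = 86787856
∑_{k=1}^{99} k³ = [99×100/2]² = 4950² = 24502500
∑_{k=100}^{136} k³ = 86787856 - 24502500 = 62285356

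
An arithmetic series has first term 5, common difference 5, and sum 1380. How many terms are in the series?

Using S = n/2 × [2a + (n-1)d]
1380 = n/2 × [2(5) + (n-1)(5)]
1380 = n/2 × [10 + 5n - 5]
2760 = n × [5 + 5n]
5n² + (5)n - 2760 = 0
Discriminant: Δ = (5)² - 4(5)(-2760) = 25 + 55200 = 55225
√Δ = 235
n = [-(5) + √Δ] / (2·5) = (-5 + 235) / 10 = 230 / 10 = 23
(The negative root is discarded since n must be a positive integer.)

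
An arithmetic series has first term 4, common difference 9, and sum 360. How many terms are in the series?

Using S = n/2 × [2a + (n-1)d]
360 = n/2 × [2(4) + (n-1)(9)]
360 = n/2 × [8 + 9n - 9]
720 = n × [-1 + 9n]
9n² + (-1)n - 720 = 0
Discriminant: Δ = (-1)² - 4(9)(-720) = 1 + 25920 = 25921
√Δ = 161
n = [-(-1) + √Δ] / (2·9) = (1 + 161) / 18 = 162 / 18 = 9
(The negative root is discarded since n must be a positive integer.)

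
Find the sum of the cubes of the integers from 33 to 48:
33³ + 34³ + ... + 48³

Use ∑_{k=1}^{n} k³ = [n(n+1)/2]², then subtract the first 32 terms.
∑_{k=1}^{48} k³ = [48×49/2]² = 1176² = 1382976
∑_{k=1}^{32} k³ = [32×33/2]² = 528² = 278784
∑_{k=33}^{48} k³ = 1382976 - 278784 = 1104192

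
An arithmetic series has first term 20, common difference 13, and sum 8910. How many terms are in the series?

Using S = n/2 × [2a + (n-1)d]
8910 = n/2 × [2(20) + (n-1)(13)]
8910 = n/2 × [40 + 13n - 13]
17820 = n × [27 + 13n]
13n² + (27)n - 17820 = 0
Discriminant: Δ = (27)² - 4(13)(-17820) = 729 + 926640 = 927369
√Δ = 963
n = [-(27) + √Δ] / (2·13) = (-27 + 963) / 26 = 936 / 26 = 36
(The negative root is discarded since n must be a positive integer.)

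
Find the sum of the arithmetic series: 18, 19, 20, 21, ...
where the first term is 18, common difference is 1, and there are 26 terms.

Sₙ = n/2 × (first + last)
Last term = a + (n-1)d = 18 + (26-1)×1 = 43
S_26 = 26/2 × (18 + 43)
S_26 = 26/2 × 61 = 793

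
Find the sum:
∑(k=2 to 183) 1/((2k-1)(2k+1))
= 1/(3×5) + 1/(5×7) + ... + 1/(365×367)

Partial fractions: 1/((2k-1)(2k+1)) = (1/2)[1/(2k-1) - 1/(2k+1)]
The series telescopes:
= (1/2)[1/3 - 1/367]
= 182/1101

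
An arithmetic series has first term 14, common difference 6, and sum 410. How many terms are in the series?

Using S = n/2 × [2a + (n-1)d]
410 = n/2 × [2(14) + (n-1)(6)]
410 = n/2 × [28 + 6n - 6]
820 = n × [22 + 6n]
6n² + (22)n - 820 = 0
Discriminant: Δ = (22)² - 4(6)(-820) = 484 + 19680 = 20164
√Δ = 142
n = [-(22) + √Δ] / (2·6) = (-22 + 142) / 12 = 120 / 12 = 10
(The negative root is discarded since n must be a positive integer.)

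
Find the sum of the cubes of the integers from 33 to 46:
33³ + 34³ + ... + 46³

Use ∑_{k=1}^{n} k³ = [n(n+1)/2]², then subtract the first 32 terms.
∑_{k=1}^{46} k³ = [46×47/2]² = 1081² = 1168561
∑_{k=1}^{32} k³ = [32×33/2]² = 528² = 278784
∑_{k=33}^{46} k³ = 1168561 - 278784 = 889777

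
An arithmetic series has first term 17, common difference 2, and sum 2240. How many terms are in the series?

Using S = n/2 × [2a + (n-1)d]
2240 = n/2 × [2(17) + (n-1)(2)]
2240 = n/2 × [34 + 2n - 2]
4480 = n × [32 + 2n]
2n² + (32)n - 4480 = 0
Discriminant: Δ = (32)² - 4(2)(-4480) = 1024 + 35840 = 36864
√Δ = 192
n = [-(32) + √Δ] / (2·2) = (-32 + 192) / 4 = 160 / 4 = 40
(The negative root is discarded since n must be a positive integer.)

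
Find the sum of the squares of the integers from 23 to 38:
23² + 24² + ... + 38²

Use ∑_{k=1}^{n} k² = n(n+1)(2n+1)/6, then subtract the first 22 terms.
∑_{k=1}^{38} k² = 38×39×77/6 = 19019
∑_{k=1}^{22} k² = 22×23×45/6 = 3795
∑_{k=23}^{38} k² = 19019 - 3795 = 15224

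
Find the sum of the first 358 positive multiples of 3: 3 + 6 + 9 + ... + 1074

Factor out 3: = 3(1 + 2 + ... + 358) = 3 × n(n+1)/2
= 3 × 358×359/2
= 3 × 64261
= 192783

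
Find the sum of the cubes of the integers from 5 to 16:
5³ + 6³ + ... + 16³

Use ∑_{k=1}^{n} k³ = [n(n+1)/2]², then subtract the first 4 terms.
∑_{k=1}^{16} k³ = [16×17/2]² = 136² = 18496
∑_{k=1}^{4} k³ = [4×5/2]² = 10² = 100
∑_{k=5}^{16} k³ = 18496 - 100 = 18396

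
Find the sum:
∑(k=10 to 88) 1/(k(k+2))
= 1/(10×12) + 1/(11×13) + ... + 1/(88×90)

Partial fractions: 1/(k(k+2)) = (1/2)[1/k - 1/(k+2)]
Telescoping leaves the first two and last two terms:
= (1/2)[1/10 + 1/11 - 1/89 - 1/90]
= 3713/44055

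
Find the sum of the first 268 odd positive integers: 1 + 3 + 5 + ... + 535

Sum of first n odd numbers = n²
= 268²
= 71824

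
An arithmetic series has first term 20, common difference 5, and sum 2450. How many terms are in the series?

Using S = n/2 × [2a + (n-1)d]
2450 = n/2 × [2(20) + (n-1)(5)]
2450 = n/2 × [40 + 5n - 5]
4900 = n × [35 + 5n]
5n² + (35)n - 4900 = 0
Discriminant: Δ = (35)² - 4(5)(-4900) = 1225 + 98000 = 99225
√Δ = 315
n = [-(35) + √Δ] / (2·5) = (-35 + 315) / 10 = 280 / 10 = 28
(The negative root is discarded since n must be a positive integer.)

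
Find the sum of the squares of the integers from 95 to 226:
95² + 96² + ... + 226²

Use ∑_{k=1}^{n} k² = n(n+1)(2n+1)/6, then subtract the first 94 terms.
∑_{k=1}^{226} k² = 226×227×453/6 = 3873301
∑_{k=1}^{94} k² = 94×95×189/6 = 281295
∑_{k=95}^{226} k² = 3873301 - 281295 = 3592006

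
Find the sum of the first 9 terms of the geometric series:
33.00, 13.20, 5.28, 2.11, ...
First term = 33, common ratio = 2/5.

Sₙ = a(1 - rⁿ) / (1 - r)
S_9 = 33(1 - (2/5)^9) / (1 - (2/5))
S_9 = 33(1 - (512/1953125)) / (3/5)
S_9 = 21478743/390625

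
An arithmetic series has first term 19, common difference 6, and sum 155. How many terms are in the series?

Using S = n/2 × [2a + (n-1)d]
155 = n/2 × [2(19) + (n-1)(6)]
155 = n/2 × [38 + 6n - 6]
310 = n × [32 + 6n]
6n² + (32)n - 310 = 0
Discriminant: Δ = (32)² - 4(6)(-310) = 1024 + 7440 = 8464
√Δ = 92
n = [-(32) + √Δ] / (2·6) = (-32 + 92) / 12 = 60 / 12 = 5
(The negative root is discarded since n must be a positive integer.)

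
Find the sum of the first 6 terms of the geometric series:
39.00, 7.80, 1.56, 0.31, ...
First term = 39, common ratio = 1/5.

Sₙ = a(1 - rⁿ) / (1 - r)
S_6 = 39(1 - (1/5)^6) / (1 - (1/5))
S_6 = 39(1 - (1/15625)) / (4/5)
S_6 = 152334/3125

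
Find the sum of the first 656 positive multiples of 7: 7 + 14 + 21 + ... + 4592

Factor out 7: = 7(1 + 2 + ... + 656) = 7 × n(n+1)/2
= 7 × 656×657/2
= 7 × 215496
= 1508472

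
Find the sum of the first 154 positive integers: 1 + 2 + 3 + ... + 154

Formula: ∑k = n(n+1)/2
= 154×155/2
= 23870/2
= 11935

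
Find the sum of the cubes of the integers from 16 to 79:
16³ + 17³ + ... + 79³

Use ∑_{k=1}^{n} k³ = [n(n+1)/2]², then subtract the first 15 terms.
∑_{k=1}^{79} k³ = [79×80/2]² = 3160² = 9985600
∑_{k=1}^{15} k³ = [15×16/2]² = 120² = 14400
∑_{k=16}^{79} k³ = 9985600 - 14400 = 9971200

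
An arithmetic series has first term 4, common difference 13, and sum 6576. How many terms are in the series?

Using S = n/2 × [2a + (n-1)d]
6576 = n/2 × [2(4) + (n-1)(13)]
6576 = n/2 × [8 + 13n - 13]
13152 = n × [-5 + 13n]
13n² + (-5)n - 13152 = 0
Discriminant: Δ = (-5)² - 4(13)(-13152) = 25 + 683904 = 683929
√Δ = 827
n = [-(-5) + √Δ] / (2·13) = (5 + 827) / 26 = 832 / 26 = 32
(The negative root is discarded since n must be a positive integer.)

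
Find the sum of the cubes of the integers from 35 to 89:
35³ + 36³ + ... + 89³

Use ∑_{k=1}^{n} k³ = [n(n+1)/2]², then subtract the first 34 terms.
∑_{k=1}^{89} k³ = [89×90/2]² = 4005² = 16040025
∑_{k=1}^{34} k³ = [34×35/2]² = 595² = 354025
∑_{k=35}^{89} k³ = 16040025 - 354025 = 15686000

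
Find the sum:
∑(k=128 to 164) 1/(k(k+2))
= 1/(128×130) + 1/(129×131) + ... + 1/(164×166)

Partial fractions: 1/(k(k+2)) = (1/2)[1/k - 1/(k+2)]
Telescoping leaves the first two and last two terms:
= (1/2)[1/128 + 1/129 - 1/165 - 1/166]
= 87431/50251520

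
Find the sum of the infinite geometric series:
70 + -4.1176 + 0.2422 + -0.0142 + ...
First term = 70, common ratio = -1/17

For |r| < 1, S = a / (1 - r)
S = 70 / (1 - (-1/17))
S = 70 / (18/17)
S = 595/9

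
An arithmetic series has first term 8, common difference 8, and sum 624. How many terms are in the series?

Using S = n/2 × [2a + (n-1)d]
624 = n/2 × [2(8) + (n-1)(8)]
624 = n/2 × [16 + 8n - 8]
1248 = n × [8 + 8n]
8n² + (8)n - 1248 = 0
Discriminant: Δ = (8)² - 4(8)(-1248) = 64 + 39936 = 40000
√Δ = 200
n = [-(8) + √Δ] / (2·8) = (-8 + 200) / 16 = 192 / 16 = 12
(The negative root is discarded since n must be a positive integer.)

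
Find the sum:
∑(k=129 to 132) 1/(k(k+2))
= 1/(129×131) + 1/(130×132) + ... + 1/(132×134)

Partial fractions: 1/(k(k+2)) = (1/2)[1/k - 1/(k+2)]
Telescoping leaves the first two and last two terms:
= (1/2)[1/129 + 1/130 - 1/133 - 1/134]
= 34577/149437470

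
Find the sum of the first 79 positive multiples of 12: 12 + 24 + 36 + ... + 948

Factor out 12: = 12(1 + 2 + ... + 79) = 12 × n(n+1)/2
= 12 × 79×80/2
= 12 × 3160
= 37920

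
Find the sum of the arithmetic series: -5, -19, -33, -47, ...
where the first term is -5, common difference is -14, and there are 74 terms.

Sₙ = n/2 × (first + last)
Last term = a + (n-1)d = -5 + (74-1)×(-14) = -1027
S_74 = 74/2 × (-5 + (-1027))
S_74 = 74/2 × (-1032) = -38184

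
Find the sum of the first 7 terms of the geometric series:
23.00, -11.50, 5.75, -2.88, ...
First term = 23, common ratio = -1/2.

Sₙ = a(1 - rⁿ) / (1 - r)
S_7 = 23(1 - (-1/2)^7) / (1 - (-1/2))
S_7 = 23(1 - (-1/128)) / (3/2)
S_7 = 989/64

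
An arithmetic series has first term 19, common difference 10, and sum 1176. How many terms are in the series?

Using S = n/2 × [2a + (n-1)d]
1176 = n/2 × [2(19) + (n-1)(10)]
1176 = n/2 × [38 + 10n - 10]
2352 = n × [28 + 10n]
10n² + (28)n - 2352 = 0
Discriminant: Δ = (28)² - 4(10)(-2352) = 784 + 94080 = 94864
√Δ = 308
n = [-(28) + √Δ] / (2·10) = (-28 + 308) / 20 = 280 / 20 = 14
(The negative root is discarded since n must be a positive integer.)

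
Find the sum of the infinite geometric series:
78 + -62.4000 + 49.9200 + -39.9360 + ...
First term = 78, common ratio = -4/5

For |r| < 1, S = a / (1 - r)
S = 78 / (1 - (-4/5))
S = 78 / (9/5)
S = 130/3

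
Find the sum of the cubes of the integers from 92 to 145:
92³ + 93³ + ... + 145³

Use ∑_{k=1}^{n} k³ = [n(n+1)/2]², then subtract the first 91 terms.
∑_{k=1}^{145} k³ = [145×146/2]² = 10585² = 112042225
∑_{k=1}^{91} k³ = [91×92/2]² = 4186² = 17522596
∑_{k=92}^{145} k³ = 112042225 - 17522596 = 94519629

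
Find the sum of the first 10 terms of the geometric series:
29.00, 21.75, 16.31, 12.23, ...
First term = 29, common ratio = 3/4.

Sₙ = a(1 - rⁿ) / (1 - r)
S_10 = 29(1 - (3/4)^10) / (1 - (3/4))
S_10 = 29(1 - (59049/1048576)) / (1/4)
S_10 = 28696283/262144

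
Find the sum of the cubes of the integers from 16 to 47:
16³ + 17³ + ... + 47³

Use ∑_{k=1}^{n} k³ = [n(n+1)/2]², then subtract the first 15 terms.
∑_{k=1}^{47} k³ = [47×48/2]² = 1128² = 1272384
∑_{k=1}^{15} k³ = [15×16/2]² = 120² = 14400
∑_{k=16}^{47} k³ = 1272384 - 14400 = 1257984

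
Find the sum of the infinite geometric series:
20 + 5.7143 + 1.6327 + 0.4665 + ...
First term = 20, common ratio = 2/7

For |r| < 1, S = a / (1 - r)
S = 20 / (1 - (2/7))
S = 20 / (5/7)
S = 28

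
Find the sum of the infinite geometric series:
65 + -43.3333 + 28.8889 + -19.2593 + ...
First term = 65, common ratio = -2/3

For |r| < 1, S = a / (1 - r)
S = 65 / (1 - (-2/3))
S = 65 / (5/3)
S = 39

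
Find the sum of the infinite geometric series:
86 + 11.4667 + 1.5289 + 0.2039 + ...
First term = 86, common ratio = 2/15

For |r| < 1, S = a / (1 - r)
S = 86 / (1 - (2/15))
S = 86 / (13/15)
S = 1290/13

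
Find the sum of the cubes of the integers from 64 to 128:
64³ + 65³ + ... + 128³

Use ∑_{k=1}^{n} k³ = [n(n+1)/2]², then subtract the first 63 terms.
∑_{k=1}^{128} k³ = [128×129/2]² = 8256² = 68161536
∑_{k=1}^{63} k³ = [63×64/2]² = 2016² = 4064256
∑_{k=64}^{128} k³ = 68161536 - 4064256 = 64097280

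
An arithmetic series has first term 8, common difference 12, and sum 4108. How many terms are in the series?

Using S = n/2 × [2a + (n-1)d]
4108 = n/2 × [2(8) + (n-1)(12)]
4108 = n/2 × [16 + 12n - 12]
8216 = n × [4 + 12n]
12n² + (4)n - 8216 = 0
Discriminant: Δ = (4)² - 4(12)(-8216) = 16 + 394368 = 394384
√Δ = 628
n = [-(4) + √Δ] / (2·12) = (-4 + 628) / 24 = 624 / 24 = 26
(The negative root is discarded since n must be a positive integer.)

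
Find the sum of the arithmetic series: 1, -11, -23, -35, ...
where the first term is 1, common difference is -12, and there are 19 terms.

Sₙ = n/2 × (first + last)
Last term = a + (n-1)d = 1 + (19-1)×(-12) = -215
S_19 = 19/2 × (1 + (-215))
S_19 = 19/2 × (-214) = -2033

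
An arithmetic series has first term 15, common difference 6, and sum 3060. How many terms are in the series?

Using S = n/2 × [2a + (n-1)d]
3060 = n/2 × [2(15) + (n-1)(6)]
3060 = n/2 × [30 + 6n - 6]
6120 = n × [24 + 6n]
6n² + (24)n - 6120 = 0
Discriminant: Δ = (24)² - 4(6)(-6120) = 576 + 146880 = 147456
√Δ = 384
n = [-(24) + √Δ] / (2·6) = (-24 + 384) / 12 = 360 / 12 = 30
(The negative root is discarded since n must be a positive integer.)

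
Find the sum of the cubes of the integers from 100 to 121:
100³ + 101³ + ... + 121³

Use ∑_{k=1}^{n} k³ = [n(n+1)/2]², then subtract the first 99 terms.
∑_{k=1}^{121} k³ = [121×122/2]² = 7381² = 54479161
∑_{k=1}^{99} k³ = [99×100/2]² = 4950² = 24502500
∑_{k=100}^{121} k³ = 54479161 - 24502500 = 29976661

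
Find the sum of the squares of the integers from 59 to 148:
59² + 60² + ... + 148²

Use ∑_{k=1}^{n} k² = n(n+1)(2n+1)/6, then subtract the first 58 terms.
∑_{k=1}^{148} k² = 148×149×297/6 = 1091574
∑_{k=1}^{58} k² = 58×59×117/6 = 66729
∑_{k=59}^{148} k² = 1091574 - 66729 = 1024845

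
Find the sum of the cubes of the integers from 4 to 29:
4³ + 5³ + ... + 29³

Use ∑_{k=1}^{n} k³ = [n(n+1)/2]², then subtract the first 3 terms.
∑_{k=1}^{29} k³ = [29×30/2]² = 435² = 189225
∑_{k=1}^{3} k³ = [3×4/2]² = 6² = 36
∑_{k=4}^{29} k³ = 189225 - 36 = 189189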